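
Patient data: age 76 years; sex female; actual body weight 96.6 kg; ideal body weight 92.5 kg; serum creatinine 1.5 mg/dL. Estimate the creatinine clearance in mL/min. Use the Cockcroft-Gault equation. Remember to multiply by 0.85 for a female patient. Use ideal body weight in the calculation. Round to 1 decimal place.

CrCl = (140 − 76) × 92.5 / (72 × 1.5) × 0.85 = 5920.0 / 108.00 × 0.85 ≈ 46.6 mL/min

46.6 mL/min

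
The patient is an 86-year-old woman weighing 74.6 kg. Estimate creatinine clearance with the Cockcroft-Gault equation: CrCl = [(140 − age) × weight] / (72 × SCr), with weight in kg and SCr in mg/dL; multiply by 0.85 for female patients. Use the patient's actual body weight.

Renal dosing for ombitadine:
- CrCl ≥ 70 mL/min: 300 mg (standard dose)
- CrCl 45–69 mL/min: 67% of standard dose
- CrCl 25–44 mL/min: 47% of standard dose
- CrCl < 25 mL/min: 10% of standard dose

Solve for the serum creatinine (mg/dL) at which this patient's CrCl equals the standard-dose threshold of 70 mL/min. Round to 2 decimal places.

Standard dose requires CrCl ≥ 70 mL/min.
Set (140 − 86) × 74.6 × 0.85 / (72 × SCr) = 70
SCr = (140 − 86) × 74.6 × 0.85 / (72 × 70) = 0.679 mg/dL

0.68 mg/dL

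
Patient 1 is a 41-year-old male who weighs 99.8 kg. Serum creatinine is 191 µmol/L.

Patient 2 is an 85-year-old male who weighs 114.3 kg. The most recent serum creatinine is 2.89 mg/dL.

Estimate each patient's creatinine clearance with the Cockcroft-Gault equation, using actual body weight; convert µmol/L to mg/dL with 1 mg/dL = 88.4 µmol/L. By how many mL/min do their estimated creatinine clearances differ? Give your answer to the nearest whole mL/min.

33 mL/min

Patient 1: SCr = 191 / 88.4 = 2.161 mg/dL
Patient 1: CrCl = (140 − 41) × 99.8 / (72 × 2.161) = 9880.2 / 155.59 ≈ 63.5 mL/min
Patient 2: CrCl = (140 − 85) × 114.3 / (72 × 2.89) = 6286.5 / 208.08 ≈ 30.2 mL/min
|63.5 − 30.2| = 33.3 mL/min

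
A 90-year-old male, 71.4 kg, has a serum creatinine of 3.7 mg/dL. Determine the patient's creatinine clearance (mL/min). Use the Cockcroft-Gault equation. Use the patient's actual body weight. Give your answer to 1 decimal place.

13.4 mL/min

CrCl = (140 − 90) × 71.4 / (72 × 3.7) = 3570.0 / 266.40 ≈ 13.4 mL/min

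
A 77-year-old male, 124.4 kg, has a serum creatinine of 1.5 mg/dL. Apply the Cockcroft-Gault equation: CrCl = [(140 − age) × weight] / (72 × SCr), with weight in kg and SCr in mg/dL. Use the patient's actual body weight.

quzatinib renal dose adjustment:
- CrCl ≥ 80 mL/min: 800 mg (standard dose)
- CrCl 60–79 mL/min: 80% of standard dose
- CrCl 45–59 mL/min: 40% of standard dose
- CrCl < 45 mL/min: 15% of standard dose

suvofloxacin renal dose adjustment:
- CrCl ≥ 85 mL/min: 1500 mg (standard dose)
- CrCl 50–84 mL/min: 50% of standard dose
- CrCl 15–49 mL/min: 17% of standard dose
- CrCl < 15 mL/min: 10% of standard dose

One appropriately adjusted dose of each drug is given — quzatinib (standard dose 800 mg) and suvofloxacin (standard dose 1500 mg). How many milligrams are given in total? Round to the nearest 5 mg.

CrCl = (140 − 77) × 124.4 / (72 × 1.5) = 7837.2 / 108.00 ≈ 72.6 mL/min
CrCl ≈ 73 mL/min.
quzatinib: 60–79 mL/min → 80% of 800 mg = 640 mg.
suvofloxacin: 50–84 mL/min → 50% of 1500 mg = 750 mg.
Total = 640 + 750 = 1390 mg.

1390 mg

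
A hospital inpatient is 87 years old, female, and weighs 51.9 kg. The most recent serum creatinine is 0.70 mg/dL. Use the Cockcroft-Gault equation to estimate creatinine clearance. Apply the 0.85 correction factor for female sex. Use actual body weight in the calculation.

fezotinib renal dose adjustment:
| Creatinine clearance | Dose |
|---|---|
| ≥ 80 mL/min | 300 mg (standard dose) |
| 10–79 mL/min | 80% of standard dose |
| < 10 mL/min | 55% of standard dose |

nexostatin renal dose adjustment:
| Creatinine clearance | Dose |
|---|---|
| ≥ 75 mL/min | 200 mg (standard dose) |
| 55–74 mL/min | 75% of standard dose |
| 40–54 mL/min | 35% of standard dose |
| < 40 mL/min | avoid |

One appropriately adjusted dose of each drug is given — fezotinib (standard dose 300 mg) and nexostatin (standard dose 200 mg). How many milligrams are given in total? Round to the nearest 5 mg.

310 mg

CrCl = (140 − 87) × 51.9 / (72 × 0.7) × 0.85 = 2750.7 / 50.40 × 0.85 ≈ 46.4 mL/min
CrCl ≈ 46 mL/min.
fezotinib: 10–79 mL/min → 80% of 300 mg = 240 mg.
nexostatin: 40–54 mL/min → 35% of 200 mg = 70 mg.
Total = 240 + 70 = 310 mg.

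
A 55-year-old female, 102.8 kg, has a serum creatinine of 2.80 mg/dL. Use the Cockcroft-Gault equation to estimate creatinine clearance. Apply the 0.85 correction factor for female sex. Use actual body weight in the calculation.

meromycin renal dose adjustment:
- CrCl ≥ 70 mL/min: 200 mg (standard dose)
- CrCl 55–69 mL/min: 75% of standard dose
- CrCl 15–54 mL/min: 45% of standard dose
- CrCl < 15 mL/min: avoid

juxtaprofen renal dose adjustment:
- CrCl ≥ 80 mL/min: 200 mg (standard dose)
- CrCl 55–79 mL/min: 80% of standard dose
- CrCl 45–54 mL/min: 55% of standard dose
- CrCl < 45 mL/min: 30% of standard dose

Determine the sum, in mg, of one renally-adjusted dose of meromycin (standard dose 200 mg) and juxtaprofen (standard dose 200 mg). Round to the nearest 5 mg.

150 mg

CrCl = (140 − 55) × 102.8 / (72 × 2.8) × 0.85 = 8738.0 / 201.60 × 0.85 ≈ 36.8 mL/min
CrCl ≈ 37 mL/min.
meromycin: 15–54 mL/min → 45% of 200 mg = 90 mg.
juxtaprofen: < 45 mL/min → 30% of 200 mg = 60 mg.
Total = 90 + 60 = 150 mg.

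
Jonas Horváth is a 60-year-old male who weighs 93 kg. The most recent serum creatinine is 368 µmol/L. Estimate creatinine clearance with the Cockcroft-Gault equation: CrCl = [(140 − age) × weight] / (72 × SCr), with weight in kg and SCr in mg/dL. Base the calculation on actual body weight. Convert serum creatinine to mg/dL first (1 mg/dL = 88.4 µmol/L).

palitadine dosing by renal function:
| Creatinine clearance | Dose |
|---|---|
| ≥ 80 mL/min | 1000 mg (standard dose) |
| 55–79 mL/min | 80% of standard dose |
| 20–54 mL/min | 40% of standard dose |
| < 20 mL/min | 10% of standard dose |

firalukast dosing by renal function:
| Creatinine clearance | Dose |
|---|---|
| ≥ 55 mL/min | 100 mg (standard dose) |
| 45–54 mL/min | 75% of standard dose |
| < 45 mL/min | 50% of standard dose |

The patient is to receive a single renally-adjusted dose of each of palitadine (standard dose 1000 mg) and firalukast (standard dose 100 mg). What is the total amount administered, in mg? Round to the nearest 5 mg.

SCr = 368 / 88.4 = 4.163 mg/dL
CrCl = (140 − 60) × 93 / (72 × 4.163) = 7440.0 / 299.74 ≈ 24.8 mL/min
CrCl ≈ 25 mL/min.
palitadine: 20–54 mL/min → 40% of 1000 mg = 400 mg.
firalukast: < 45 mL/min → 50% of 100 mg = 50 mg.
Total = 400 + 50 = 450 mg.

450 mg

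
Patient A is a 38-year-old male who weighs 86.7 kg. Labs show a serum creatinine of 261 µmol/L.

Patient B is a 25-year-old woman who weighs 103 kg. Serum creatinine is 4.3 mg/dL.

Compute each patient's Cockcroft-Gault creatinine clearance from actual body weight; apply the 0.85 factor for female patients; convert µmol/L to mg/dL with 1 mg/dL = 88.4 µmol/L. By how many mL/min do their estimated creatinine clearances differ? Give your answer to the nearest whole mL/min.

Patient A: SCr = 261 / 88.4 = 2.952 mg/dL
Patient A: CrCl = (140 − 38) × 86.7 / (72 × 2.952) = 8843.4 / 212.54 ≈ 41.6 mL/min
Patient B: CrCl = (140 − 25) × 103 / (72 × 4.3) × 0.85 = 11845.0 / 309.60 × 0.85 ≈ 32.5 mL/min
|41.6 − 32.5| = 9.1 mL/min

9 mL/min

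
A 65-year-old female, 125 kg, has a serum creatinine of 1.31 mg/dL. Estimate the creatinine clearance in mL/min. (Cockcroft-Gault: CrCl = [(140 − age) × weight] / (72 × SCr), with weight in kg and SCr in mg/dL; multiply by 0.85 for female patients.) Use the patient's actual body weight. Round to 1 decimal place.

CrCl = (140 − 65) × 125 / (72 × 1.31) × 0.85 = 9375.0 / 94.32 × 0.85 ≈ 84.5 mL/min

84.5 mL/min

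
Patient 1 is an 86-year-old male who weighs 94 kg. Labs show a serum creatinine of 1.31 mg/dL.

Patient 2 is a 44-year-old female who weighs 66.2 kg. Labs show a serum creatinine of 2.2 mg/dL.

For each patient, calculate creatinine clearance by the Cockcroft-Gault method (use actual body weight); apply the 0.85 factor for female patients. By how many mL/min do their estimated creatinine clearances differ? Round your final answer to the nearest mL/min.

20 mL/min

Patient 1: CrCl = (140 − 86) × 94 / (72 × 1.31) = 5076.0 / 94.32 ≈ 53.8 mL/min
Patient 2: CrCl = (140 − 44) × 66.2 / (72 × 2.2) × 0.85 = 6355.2 / 158.40 × 0.85 ≈ 34.1 mL/min
|53.8 − 34.1| = 19.7 mL/min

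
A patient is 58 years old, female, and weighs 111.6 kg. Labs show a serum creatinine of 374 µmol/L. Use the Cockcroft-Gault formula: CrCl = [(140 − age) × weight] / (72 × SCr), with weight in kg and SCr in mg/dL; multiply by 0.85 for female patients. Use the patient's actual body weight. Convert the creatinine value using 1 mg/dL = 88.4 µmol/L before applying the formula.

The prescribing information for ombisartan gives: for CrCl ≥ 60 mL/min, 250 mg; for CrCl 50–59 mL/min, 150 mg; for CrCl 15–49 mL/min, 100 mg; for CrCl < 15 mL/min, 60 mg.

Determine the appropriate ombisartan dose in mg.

100 mg

SCr = 374 / 88.4 = 4.231 mg/dL
CrCl = (140 − 58) × 111.6 / (72 × 4.231) × 0.85 = 9151.2 / 304.63 × 0.85 ≈ 25.5 mL/min
CrCl ≈ 26 mL/min → bracket 15–49 mL/min.
Dose for this bracket: 100 mg.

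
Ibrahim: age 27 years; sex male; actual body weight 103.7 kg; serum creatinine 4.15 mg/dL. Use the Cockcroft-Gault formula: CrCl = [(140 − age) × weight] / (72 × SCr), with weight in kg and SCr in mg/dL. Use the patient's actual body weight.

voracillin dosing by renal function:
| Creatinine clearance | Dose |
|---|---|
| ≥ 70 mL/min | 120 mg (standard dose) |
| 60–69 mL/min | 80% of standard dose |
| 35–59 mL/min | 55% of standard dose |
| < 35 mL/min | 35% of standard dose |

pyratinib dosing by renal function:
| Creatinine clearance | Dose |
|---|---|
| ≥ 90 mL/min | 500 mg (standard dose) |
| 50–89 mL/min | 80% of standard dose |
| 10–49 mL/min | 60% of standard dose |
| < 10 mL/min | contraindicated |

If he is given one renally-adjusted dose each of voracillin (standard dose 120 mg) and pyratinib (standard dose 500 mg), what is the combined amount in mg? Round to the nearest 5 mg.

CrCl = (140 − 27) × 103.7 / (72 × 4.15) = 11718.1 / 298.80 ≈ 39.2 mL/min
CrCl ≈ 39 mL/min.
voracillin: 35–59 mL/min → 55% of 120 mg = 66 mg.
pyratinib: 10–49 mL/min → 60% of 500 mg = 300 mg.
Total = 66 + 300 = 366 mg.

365 mg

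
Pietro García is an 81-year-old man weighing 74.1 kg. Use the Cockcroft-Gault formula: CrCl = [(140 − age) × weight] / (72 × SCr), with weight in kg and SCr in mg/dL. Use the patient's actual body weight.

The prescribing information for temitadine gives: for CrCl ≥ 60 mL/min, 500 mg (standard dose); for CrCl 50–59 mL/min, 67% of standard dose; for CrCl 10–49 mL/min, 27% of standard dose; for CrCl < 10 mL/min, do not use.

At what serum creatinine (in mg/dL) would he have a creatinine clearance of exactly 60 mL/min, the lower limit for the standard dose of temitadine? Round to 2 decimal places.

1.01 mg/dL

Standard dose requires CrCl ≥ 60 mL/min.
Set (140 − 81) × 74.1 / (72 × SCr) = 60
SCr = (140 − 81) × 74.1 / (72 × 60) = 1.012 mg/dL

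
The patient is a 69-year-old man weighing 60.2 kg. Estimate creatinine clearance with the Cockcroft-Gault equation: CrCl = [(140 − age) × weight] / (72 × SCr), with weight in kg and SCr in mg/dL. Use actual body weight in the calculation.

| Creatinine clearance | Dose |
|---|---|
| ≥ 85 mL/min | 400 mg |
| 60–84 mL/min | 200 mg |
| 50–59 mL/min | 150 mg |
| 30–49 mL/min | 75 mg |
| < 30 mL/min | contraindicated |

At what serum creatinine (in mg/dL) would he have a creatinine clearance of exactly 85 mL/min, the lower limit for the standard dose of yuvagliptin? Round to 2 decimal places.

0.70 mg/dL

Standard dose requires CrCl ≥ 85 mL/min.
Set (140 − 69) × 60.2 / (72 × SCr) = 85
SCr = (140 − 69) × 60.2 / (72 × 85) = 0.698 mg/dL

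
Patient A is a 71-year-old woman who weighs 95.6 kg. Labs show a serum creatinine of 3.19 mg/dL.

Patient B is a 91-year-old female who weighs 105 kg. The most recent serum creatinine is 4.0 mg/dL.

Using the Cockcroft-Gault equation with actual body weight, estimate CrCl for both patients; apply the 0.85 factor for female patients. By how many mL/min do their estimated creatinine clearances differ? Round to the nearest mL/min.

9 mL/min

Patient A: CrCl = (140 − 71) × 95.6 / (72 × 3.19) × 0.85 = 6596.4 / 229.68 × 0.85 ≈ 24.4 mL/min
Patient B: CrCl = (140 − 91) × 105 / (72 × 4) × 0.85 = 5145.0 / 288.00 × 0.85 ≈ 15.2 mL/min
|24.4 − 15.2| = 9.2 mL/min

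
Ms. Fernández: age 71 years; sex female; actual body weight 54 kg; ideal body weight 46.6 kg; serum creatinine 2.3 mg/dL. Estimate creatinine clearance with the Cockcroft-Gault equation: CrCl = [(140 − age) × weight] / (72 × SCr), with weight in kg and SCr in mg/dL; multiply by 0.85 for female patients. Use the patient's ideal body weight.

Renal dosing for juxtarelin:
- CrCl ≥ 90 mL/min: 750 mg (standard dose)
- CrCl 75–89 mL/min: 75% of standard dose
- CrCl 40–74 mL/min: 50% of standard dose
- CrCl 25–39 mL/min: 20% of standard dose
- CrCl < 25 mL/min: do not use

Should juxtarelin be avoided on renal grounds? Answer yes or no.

yes

CrCl = (140 − 71) × 46.6 / (72 × 2.3) × 0.85 = 3215.4 / 165.60 × 0.85 ≈ 16.5 mL/min
CrCl ≈ 17 mL/min, which is < 25 mL/min.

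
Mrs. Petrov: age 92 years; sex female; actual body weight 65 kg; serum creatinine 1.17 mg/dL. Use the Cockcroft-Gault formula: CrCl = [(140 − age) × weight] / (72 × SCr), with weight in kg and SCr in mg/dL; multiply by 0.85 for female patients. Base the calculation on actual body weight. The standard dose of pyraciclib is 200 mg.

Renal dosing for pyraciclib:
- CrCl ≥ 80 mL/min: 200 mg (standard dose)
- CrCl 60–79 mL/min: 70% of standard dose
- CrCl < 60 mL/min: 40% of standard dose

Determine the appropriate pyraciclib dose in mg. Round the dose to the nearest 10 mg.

80 mg

CrCl = (140 − 92) × 65 / (72 × 1.17) × 0.85 = 3120.0 / 84.24 × 0.85 ≈ 31.5 mL/min
CrCl ≈ 31 mL/min → bracket < 60 mL/min.
40% of 200 mg = 80 mg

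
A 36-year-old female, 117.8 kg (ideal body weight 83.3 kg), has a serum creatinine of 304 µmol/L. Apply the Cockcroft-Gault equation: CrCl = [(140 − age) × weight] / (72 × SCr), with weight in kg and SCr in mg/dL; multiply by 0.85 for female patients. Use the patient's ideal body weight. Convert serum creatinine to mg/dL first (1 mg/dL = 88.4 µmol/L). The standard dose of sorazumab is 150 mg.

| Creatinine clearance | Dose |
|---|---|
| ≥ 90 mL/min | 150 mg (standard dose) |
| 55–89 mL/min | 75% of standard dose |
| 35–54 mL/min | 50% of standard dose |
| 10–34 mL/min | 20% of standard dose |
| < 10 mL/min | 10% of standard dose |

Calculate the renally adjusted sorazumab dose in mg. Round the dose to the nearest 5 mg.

SCr = 304 / 88.4 = 3.439 mg/dL
CrCl = (140 − 36) × 83.3 / (72 × 3.439) × 0.85 = 8663.2 / 247.61 × 0.85 ≈ 29.7 mL/min
CrCl ≈ 30 mL/min → bracket 10–34 mL/min.
20% of 150 mg = 30 mg

30 mg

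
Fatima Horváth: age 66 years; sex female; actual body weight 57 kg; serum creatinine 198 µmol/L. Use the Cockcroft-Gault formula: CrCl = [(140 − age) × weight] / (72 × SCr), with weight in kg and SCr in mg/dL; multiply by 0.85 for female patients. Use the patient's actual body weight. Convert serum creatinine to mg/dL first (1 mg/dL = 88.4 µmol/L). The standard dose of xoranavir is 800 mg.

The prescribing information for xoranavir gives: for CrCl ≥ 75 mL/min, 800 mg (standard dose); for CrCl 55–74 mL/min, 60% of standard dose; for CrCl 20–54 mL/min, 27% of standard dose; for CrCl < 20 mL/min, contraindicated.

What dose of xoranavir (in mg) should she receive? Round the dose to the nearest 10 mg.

220 mg

SCr = 198 / 88.4 = 2.24 mg/dL
CrCl = (140 − 66) × 57 / (72 × 2.24) × 0.85 = 4218.0 / 161.28 × 0.85 ≈ 22.2 mL/min
CrCl ≈ 22 mL/min → bracket 20–54 mL/min.
27% of 800 mg = 216 mg → 220 mg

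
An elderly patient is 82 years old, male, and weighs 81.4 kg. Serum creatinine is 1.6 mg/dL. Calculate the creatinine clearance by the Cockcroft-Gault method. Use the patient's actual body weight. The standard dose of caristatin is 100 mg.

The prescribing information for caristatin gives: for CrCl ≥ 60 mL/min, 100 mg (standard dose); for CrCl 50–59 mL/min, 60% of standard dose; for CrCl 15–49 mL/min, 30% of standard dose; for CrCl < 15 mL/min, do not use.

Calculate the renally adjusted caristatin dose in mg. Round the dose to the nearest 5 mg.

30 mg

CrCl = (140 − 82) × 81.4 / (72 × 1.6) = 4721.2 / 115.20 ≈ 41.0 mL/min
CrCl ≈ 41 mL/min → bracket 15–49 mL/min.
30% of 100 mg = 30 mg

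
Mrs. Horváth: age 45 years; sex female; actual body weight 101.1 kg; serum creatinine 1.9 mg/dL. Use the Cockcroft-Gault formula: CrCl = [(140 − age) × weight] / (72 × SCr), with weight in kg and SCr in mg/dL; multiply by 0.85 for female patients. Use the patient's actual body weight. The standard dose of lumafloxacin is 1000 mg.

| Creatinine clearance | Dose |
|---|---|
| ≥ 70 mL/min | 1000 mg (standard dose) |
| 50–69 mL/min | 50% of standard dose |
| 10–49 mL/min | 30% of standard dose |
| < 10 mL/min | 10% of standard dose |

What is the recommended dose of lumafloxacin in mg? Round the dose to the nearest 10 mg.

CrCl = (140 − 45) × 101.1 / (72 × 1.9) × 0.85 = 9604.5 / 136.80 × 0.85 ≈ 59.7 mL/min
CrCl ≈ 60 mL/min → bracket 50–69 mL/min.
50% of 1000 mg = 500 mg

500 mg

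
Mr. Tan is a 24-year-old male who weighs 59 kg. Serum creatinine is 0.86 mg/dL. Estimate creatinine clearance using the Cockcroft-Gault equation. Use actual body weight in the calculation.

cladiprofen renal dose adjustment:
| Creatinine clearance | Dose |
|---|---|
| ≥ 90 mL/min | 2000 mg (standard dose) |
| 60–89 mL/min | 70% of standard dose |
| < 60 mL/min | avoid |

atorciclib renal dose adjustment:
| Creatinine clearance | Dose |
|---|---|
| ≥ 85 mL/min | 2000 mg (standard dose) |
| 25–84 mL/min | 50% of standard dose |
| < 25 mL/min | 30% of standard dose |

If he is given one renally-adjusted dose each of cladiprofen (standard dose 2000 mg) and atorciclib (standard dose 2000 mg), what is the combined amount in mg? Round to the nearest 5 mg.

CrCl = (140 − 24) × 59 / (72 × 0.86) = 6844.0 / 61.92 ≈ 110.5 mL/min
CrCl ≈ 111 mL/min.
cladiprofen: ≥ 90 mL/min → 100% of 2000 mg = 2000 mg.
atorciclib: ≥ 85 mL/min → 100% of 2000 mg = 2000 mg.
Total = 2000 + 2000 = 4000 mg.

4000 mg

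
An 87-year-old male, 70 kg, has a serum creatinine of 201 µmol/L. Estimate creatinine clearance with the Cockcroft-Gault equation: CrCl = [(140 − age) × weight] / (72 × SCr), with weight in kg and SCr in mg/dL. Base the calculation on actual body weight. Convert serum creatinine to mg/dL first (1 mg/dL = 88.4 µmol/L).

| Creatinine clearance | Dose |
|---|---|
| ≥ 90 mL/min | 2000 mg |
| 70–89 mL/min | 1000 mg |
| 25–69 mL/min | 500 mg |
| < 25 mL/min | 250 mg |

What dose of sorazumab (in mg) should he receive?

SCr = 201 / 88.4 = 2.274 mg/dL
CrCl = (140 − 87) × 70 / (72 × 2.274) = 3710.0 / 163.73 ≈ 22.7 mL/min
CrCl ≈ 23 mL/min → bracket < 25 mL/min.
Dose for this bracket: 250 mg.

250 mg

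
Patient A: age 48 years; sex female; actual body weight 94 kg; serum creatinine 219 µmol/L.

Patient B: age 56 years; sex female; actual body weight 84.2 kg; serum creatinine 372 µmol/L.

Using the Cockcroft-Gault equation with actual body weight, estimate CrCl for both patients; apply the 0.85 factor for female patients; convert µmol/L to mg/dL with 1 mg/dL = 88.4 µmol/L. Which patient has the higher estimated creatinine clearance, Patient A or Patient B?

Patient A: SCr = 219 / 88.4 = 2.477 mg/dL
Patient A: CrCl = (140 − 48) × 94 / (72 × 2.477) × 0.85 = 8648.0 / 178.34 × 0.85 ≈ 41.2 mL/min
Patient B: SCr = 372 / 88.4 = 4.208 mg/dL
Patient B: CrCl = (140 − 56) × 84.2 / (72 × 4.208) × 0.85 = 7072.8 / 302.98 × 0.85 ≈ 19.8 mL/min
41.2 vs 19.8 mL/min → Patient A is higher.

Patient A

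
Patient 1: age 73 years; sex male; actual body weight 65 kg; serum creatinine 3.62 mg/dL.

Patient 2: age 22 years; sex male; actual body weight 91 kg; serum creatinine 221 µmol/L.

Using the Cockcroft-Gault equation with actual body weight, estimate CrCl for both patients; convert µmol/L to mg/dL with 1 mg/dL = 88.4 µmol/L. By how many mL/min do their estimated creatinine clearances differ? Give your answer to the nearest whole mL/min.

43 mL/min

Patient 1: CrCl = (140 − 73) × 65 / (72 × 3.62) = 4355.0 / 260.64 ≈ 16.7 mL/min
Patient 2: SCr = 221 / 88.4 = 2.5 mg/dL
Patient 2: CrCl = (140 − 22) × 91 / (72 × 2.5) = 10738.0 / 180.00 ≈ 59.7 mL/min
|16.7 − 59.7| = 43.0 mL/min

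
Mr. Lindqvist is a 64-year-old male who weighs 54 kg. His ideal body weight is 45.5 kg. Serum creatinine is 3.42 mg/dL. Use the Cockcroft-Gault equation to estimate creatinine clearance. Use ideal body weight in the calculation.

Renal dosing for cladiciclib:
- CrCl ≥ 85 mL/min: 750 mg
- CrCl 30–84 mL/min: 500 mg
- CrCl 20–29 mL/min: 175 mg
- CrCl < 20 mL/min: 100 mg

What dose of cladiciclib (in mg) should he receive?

100 mg

CrCl = (140 − 64) × 45.5 / (72 × 3.42) = 3458.0 / 246.24 ≈ 14.0 mL/min
CrCl ≈ 14 mL/min → bracket < 20 mL/min.
Dose for this bracket: 100 mg.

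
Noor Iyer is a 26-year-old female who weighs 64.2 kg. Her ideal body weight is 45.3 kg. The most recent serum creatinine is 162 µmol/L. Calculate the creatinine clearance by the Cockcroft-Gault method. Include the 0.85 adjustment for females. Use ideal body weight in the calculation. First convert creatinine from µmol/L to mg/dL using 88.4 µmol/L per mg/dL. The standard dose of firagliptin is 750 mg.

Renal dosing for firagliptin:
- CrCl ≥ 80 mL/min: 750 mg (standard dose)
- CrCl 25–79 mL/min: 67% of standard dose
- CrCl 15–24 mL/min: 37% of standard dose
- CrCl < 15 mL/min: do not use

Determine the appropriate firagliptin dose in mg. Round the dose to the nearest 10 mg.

500 mg

SCr = 162 / 88.4 = 1.833 mg/dL
CrCl = (140 − 26) × 45.3 / (72 × 1.833) × 0.85 = 5164.2 / 131.98 × 0.85 ≈ 33.3 mL/min
CrCl ≈ 33 mL/min → bracket 25–79 mL/min.
67% of 750 mg = 502.5 mg → 500 mg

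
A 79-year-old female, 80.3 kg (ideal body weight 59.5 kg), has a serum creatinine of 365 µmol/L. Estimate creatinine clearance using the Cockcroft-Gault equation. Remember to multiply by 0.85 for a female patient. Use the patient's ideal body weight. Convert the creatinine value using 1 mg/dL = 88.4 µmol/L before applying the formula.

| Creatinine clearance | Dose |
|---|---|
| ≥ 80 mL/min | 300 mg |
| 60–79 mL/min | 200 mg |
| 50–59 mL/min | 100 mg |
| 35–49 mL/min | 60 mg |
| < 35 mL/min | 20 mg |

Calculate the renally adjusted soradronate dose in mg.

SCr = 365 / 88.4 = 4.129 mg/dL
CrCl = (140 − 79) × 59.5 / (72 × 4.129) × 0.85 = 3629.5 / 297.29 × 0.85 ≈ 10.4 mL/min
CrCl ≈ 10 mL/min → bracket < 35 mL/min.
Dose for this bracket: 20 mg.

20 mg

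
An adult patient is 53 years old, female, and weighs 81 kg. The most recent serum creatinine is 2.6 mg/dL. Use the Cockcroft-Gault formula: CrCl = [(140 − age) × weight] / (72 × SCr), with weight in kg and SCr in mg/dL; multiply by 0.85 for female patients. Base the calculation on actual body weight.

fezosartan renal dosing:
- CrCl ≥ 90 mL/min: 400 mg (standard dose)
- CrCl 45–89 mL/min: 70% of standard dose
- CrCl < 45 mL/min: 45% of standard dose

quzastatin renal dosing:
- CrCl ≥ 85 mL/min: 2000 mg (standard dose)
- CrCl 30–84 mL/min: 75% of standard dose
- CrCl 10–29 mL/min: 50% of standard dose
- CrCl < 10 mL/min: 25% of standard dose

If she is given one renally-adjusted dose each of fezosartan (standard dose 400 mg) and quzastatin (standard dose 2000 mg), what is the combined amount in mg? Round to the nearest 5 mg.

1680 mg

CrCl = (140 − 53) × 81 / (72 × 2.6) × 0.85 = 7047.0 / 187.20 × 0.85 ≈ 32.0 mL/min
CrCl ≈ 32 mL/min.
fezosartan: < 45 mL/min → 45% of 400 mg = 180 mg.
quzastatin: 30–84 mL/min → 75% of 2000 mg = 1500 mg.
Total = 180 + 1500 = 1680 mg.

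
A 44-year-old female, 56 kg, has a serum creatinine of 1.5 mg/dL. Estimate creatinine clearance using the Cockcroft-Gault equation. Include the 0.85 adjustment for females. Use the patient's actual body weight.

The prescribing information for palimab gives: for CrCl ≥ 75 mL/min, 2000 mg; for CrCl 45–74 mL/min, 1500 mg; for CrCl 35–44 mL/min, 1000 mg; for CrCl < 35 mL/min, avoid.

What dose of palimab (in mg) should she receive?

CrCl = (140 − 44) × 56 / (72 × 1.5) × 0.85 = 5376.0 / 108.00 × 0.85 ≈ 42.3 mL/min
CrCl ≈ 42 mL/min → bracket 35–44 mL/min.
Dose for this bracket: 1000 mg.

1000 mg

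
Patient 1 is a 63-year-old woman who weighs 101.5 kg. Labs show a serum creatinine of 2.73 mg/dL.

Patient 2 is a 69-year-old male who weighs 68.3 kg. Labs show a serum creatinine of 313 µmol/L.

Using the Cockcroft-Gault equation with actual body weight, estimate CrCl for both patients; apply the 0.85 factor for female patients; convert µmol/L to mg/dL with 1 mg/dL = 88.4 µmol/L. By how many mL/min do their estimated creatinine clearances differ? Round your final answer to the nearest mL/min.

15 mL/min

Patient 1: CrCl = (140 − 63) × 101.5 / (72 × 2.73) × 0.85 = 7815.5 / 196.56 × 0.85 ≈ 33.8 mL/min
Patient 2: SCr = 313 / 88.4 = 3.541 mg/dL
Patient 2: CrCl = (140 − 69) × 68.3 / (72 × 3.541) = 4849.3 / 254.95 ≈ 19.0 mL/min
|33.8 − 19.0| = 14.8 mL/min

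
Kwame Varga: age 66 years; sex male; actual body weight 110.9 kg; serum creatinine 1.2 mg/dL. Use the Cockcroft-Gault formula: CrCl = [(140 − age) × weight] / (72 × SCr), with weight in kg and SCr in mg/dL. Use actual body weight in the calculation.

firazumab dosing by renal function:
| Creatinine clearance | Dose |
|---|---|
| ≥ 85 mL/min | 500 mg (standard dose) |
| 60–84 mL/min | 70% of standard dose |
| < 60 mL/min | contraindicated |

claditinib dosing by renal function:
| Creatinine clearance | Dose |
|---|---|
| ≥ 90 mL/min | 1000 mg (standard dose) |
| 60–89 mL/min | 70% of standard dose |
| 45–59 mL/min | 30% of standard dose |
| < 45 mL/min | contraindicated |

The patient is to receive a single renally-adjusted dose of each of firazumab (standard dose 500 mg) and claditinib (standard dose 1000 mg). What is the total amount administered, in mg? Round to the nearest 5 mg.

1500 mg

CrCl = (140 − 66) × 110.9 / (72 × 1.2) = 8206.6 / 86.40 ≈ 95.0 mL/min
CrCl ≈ 95 mL/min.
firazumab: ≥ 85 mL/min → 100% of 500 mg = 500 mg.
claditinib: ≥ 90 mL/min → 100% of 1000 mg = 1000 mg.
Total = 500 + 1000 = 1500 mg.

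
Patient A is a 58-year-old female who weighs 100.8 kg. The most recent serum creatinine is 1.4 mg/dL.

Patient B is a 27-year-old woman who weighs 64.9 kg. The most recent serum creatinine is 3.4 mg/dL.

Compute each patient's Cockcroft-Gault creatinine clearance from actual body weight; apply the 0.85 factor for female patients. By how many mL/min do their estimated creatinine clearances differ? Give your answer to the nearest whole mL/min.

Patient A: CrCl = (140 − 58) × 100.8 / (72 × 1.4) × 0.85 = 8265.6 / 100.80 × 0.85 ≈ 69.7 mL/min
Patient B: CrCl = (140 − 27) × 64.9 / (72 × 3.4) × 0.85 = 7333.7 / 244.80 × 0.85 ≈ 25.5 mL/min
|69.7 − 25.5| = 44.2 mL/min

44 mL/min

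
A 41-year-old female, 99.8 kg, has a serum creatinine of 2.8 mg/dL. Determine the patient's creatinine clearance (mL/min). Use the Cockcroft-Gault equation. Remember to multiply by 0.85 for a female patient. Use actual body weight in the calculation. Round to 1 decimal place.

CrCl = (140 − 41) × 99.8 / (72 × 2.8) × 0.85 = 9880.2 / 201.60 × 0.85 ≈ 41.7 mL/min

41.7 mL/min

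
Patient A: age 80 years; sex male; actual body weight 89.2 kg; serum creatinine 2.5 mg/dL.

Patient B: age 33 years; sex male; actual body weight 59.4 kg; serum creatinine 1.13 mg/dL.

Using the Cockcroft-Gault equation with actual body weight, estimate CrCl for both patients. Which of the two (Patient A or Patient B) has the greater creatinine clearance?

Patient A: CrCl = (140 − 80) × 89.2 / (72 × 2.5) = 5352.0 / 180.00 ≈ 29.7 mL/min
Patient B: CrCl = (140 − 33) × 59.4 / (72 × 1.13) = 6355.8 / 81.36 ≈ 78.1 mL/min
29.7 vs 78.1 mL/min → Patient B is higher.

Patient B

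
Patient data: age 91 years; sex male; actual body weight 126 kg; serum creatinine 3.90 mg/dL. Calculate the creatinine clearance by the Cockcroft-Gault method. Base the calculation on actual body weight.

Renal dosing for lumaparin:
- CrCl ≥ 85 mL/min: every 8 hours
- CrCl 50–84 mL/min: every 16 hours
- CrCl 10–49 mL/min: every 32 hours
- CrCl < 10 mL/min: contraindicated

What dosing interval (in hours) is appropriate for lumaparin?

every 32 hours

CrCl = (140 − 91) × 126 / (72 × 3.9) = 6174.0 / 280.80 ≈ 22.0 mL/min
CrCl ≈ 22 mL/min → bracket 10–49 mL/min → every 32 hours.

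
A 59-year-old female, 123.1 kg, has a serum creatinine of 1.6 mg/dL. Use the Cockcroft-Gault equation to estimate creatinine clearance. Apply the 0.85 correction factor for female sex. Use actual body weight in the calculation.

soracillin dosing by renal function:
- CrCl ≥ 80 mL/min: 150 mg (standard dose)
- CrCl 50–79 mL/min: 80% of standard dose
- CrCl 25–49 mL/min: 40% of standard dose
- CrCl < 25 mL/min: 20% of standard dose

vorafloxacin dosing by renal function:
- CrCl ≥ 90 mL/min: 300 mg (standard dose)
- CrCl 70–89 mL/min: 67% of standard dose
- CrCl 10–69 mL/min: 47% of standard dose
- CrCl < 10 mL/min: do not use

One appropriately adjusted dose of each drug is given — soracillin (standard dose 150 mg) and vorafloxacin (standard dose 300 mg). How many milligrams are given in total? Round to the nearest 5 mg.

320 mg

CrCl = (140 − 59) × 123.1 / (72 × 1.6) × 0.85 = 9971.1 / 115.20 × 0.85 ≈ 73.6 mL/min
CrCl ≈ 74 mL/min.
soracillin: 50–79 mL/min → 80% of 150 mg = 120 mg.
vorafloxacin: 70–89 mL/min → 67% of 300 mg = 201 mg.
Total = 120 + 201 = 321 mg.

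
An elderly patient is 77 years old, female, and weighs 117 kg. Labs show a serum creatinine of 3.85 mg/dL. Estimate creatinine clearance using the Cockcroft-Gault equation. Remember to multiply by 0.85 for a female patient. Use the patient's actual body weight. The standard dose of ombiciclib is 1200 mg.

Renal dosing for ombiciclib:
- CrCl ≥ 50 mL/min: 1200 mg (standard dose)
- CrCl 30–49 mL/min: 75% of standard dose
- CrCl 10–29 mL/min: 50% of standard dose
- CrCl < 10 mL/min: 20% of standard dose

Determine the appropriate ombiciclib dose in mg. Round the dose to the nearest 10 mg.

600 mg

CrCl = (140 − 77) × 117 / (72 × 3.85) × 0.85 = 7371.0 / 277.20 × 0.85 ≈ 22.6 mL/min
CrCl ≈ 23 mL/min → bracket 10–29 mL/min.
50% of 1200 mg = 600 mg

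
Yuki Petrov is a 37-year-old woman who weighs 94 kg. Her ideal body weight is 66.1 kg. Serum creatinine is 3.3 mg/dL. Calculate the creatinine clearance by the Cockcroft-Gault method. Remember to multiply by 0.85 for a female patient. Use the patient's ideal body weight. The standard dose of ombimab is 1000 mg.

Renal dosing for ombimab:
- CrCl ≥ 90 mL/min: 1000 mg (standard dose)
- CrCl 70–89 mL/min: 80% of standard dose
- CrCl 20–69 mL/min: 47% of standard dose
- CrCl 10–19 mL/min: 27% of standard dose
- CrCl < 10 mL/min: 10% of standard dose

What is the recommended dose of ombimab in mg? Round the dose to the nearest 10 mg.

CrCl = (140 − 37) × 66.1 / (72 × 3.3) × 0.85 = 6808.3 / 237.60 × 0.85 ≈ 24.4 mL/min
CrCl ≈ 24 mL/min → bracket 20–69 mL/min.
47% of 1000 mg = 470 mg

470 mg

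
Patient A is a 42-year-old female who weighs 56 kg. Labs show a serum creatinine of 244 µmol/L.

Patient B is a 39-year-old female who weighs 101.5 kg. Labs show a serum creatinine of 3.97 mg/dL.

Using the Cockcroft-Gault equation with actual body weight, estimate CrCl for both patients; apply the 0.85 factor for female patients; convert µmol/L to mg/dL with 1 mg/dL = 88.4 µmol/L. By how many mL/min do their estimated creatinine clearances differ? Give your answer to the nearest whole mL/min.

Patient A: SCr = 244 / 88.4 = 2.76 mg/dL
Patient A: CrCl = (140 − 42) × 56 / (72 × 2.76) × 0.85 = 5488.0 / 198.72 × 0.85 ≈ 23.5 mL/min
Patient B: CrCl = (140 − 39) × 101.5 / (72 × 3.97) × 0.85 = 10251.5 / 285.84 × 0.85 ≈ 30.5 mL/min
|23.5 − 30.5| = 7.0 mL/min

7 mL/min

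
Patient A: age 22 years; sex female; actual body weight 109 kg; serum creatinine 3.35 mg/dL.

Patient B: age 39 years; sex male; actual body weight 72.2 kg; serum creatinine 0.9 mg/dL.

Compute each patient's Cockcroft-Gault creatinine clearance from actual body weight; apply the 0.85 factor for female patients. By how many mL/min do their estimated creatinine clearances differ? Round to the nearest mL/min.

67 mL/min

Patient A: CrCl = (140 − 22) × 109 / (72 × 3.35) × 0.85 = 12862.0 / 241.20 × 0.85 ≈ 45.3 mL/min
Patient B: CrCl = (140 − 39) × 72.2 / (72 × 0.9) = 7292.2 / 64.80 ≈ 112.5 mL/min
|45.3 − 112.5| = 67.2 mL/min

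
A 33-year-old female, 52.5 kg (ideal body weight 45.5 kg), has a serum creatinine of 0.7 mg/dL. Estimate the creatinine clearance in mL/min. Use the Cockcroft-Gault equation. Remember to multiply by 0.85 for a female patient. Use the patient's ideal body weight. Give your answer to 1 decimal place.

CrCl = (140 − 33) × 45.5 / (72 × 0.7) × 0.85 = 4868.5 / 50.40 × 0.85 ≈ 82.1 mL/min

82.1 mL/min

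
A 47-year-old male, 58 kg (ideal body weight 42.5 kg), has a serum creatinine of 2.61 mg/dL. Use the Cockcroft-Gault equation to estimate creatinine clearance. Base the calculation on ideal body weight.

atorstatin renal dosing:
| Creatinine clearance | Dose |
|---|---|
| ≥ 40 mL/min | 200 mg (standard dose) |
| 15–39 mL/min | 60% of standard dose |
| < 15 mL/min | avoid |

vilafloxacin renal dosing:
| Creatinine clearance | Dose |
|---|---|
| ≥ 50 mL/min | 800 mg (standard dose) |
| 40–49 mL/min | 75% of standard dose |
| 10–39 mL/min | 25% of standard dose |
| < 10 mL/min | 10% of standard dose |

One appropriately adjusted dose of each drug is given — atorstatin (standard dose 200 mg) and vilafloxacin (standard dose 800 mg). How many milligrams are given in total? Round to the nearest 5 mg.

320 mg

CrCl = (140 − 47) × 42.5 / (72 × 2.61) = 3952.5 / 187.92 ≈ 21.0 mL/min
CrCl ≈ 21 mL/min.
atorstatin: 15–39 mL/min → 60% of 200 mg = 120 mg.
vilafloxacin: 10–39 mL/min → 25% of 800 mg = 200 mg.
Total = 120 + 200 = 320 mg.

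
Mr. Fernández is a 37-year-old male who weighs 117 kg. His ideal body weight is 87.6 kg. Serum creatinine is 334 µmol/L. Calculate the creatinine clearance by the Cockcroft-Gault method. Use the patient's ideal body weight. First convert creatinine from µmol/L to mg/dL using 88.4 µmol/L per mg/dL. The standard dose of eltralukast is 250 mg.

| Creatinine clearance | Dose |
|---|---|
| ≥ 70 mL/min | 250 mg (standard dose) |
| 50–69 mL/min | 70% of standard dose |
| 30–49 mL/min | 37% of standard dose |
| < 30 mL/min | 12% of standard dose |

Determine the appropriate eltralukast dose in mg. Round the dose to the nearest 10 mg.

SCr = 334 / 88.4 = 3.778 mg/dL
CrCl = (140 − 37) × 87.6 / (72 × 3.778) = 9022.8 / 272.02 ≈ 33.2 mL/min
CrCl ≈ 33 mL/min → bracket 30–49 mL/min.
37% of 250 mg = 92.5 mg → 90 mg

90 mg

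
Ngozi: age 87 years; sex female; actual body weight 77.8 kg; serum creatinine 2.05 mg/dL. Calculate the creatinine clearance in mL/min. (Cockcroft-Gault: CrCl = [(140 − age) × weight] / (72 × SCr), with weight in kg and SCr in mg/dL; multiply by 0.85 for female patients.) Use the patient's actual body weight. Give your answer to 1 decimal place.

23.7 mL/min

CrCl = (140 − 87) × 77.8 / (72 × 2.05) × 0.85 = 4123.4 / 147.60 × 0.85 ≈ 23.7 mL/min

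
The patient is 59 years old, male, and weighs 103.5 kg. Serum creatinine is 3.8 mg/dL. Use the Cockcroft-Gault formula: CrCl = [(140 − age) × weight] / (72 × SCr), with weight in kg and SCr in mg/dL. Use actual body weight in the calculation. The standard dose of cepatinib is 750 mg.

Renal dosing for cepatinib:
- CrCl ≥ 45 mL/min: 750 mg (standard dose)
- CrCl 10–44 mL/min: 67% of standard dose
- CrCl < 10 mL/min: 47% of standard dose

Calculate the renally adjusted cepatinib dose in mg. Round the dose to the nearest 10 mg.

CrCl = (140 − 59) × 103.5 / (72 × 3.8) = 8383.5 / 273.60 ≈ 30.6 mL/min
CrCl ≈ 31 mL/min → bracket 10–44 mL/min.
67% of 750 mg = 502.5 mg → 500 mg

500 mg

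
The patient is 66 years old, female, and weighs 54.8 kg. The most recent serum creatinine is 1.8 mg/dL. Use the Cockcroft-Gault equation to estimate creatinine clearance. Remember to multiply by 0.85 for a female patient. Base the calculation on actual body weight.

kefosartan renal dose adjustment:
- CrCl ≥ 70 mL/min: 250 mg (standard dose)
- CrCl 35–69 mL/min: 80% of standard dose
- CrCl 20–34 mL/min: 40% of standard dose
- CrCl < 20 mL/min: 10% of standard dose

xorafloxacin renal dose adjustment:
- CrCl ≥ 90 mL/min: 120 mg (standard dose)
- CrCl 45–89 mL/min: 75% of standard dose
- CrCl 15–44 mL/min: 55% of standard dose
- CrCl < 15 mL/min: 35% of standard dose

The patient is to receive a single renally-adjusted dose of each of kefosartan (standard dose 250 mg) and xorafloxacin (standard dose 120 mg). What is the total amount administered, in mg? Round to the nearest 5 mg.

CrCl = (140 − 66) × 54.8 / (72 × 1.8) × 0.85 = 4055.2 / 129.60 × 0.85 ≈ 26.6 mL/min
CrCl ≈ 27 mL/min.
kefosartan: 20–34 mL/min → 40% of 250 mg = 100 mg.
xorafloxacin: 15–44 mL/min → 55% of 120 mg = 66 mg.
Total = 100 + 66 = 166 mg.

165 mg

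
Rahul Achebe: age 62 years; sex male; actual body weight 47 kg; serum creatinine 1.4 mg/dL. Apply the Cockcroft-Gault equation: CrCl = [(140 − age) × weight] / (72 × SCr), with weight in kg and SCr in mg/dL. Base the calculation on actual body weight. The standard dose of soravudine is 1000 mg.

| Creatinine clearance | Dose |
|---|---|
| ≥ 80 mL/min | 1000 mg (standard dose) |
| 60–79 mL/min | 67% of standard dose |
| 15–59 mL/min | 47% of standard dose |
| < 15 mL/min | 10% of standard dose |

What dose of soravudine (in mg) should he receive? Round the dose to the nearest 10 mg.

CrCl = (140 − 62) × 47 / (72 × 1.4) = 3666.0 / 100.80 ≈ 36.4 mL/min
CrCl ≈ 36 mL/min → bracket 15–59 mL/min.
47% of 1000 mg = 470 mg

470 mg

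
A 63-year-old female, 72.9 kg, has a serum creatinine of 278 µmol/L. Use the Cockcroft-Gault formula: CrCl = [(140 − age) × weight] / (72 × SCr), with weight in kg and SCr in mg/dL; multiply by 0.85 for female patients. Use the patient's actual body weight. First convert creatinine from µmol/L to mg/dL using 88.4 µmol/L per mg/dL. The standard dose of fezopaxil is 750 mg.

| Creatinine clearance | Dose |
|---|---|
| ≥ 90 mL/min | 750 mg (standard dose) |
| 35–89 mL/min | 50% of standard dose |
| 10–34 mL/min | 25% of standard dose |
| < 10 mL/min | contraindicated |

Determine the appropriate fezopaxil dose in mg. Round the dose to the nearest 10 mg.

SCr = 278 / 88.4 = 3.145 mg/dL
CrCl = (140 − 63) × 72.9 / (72 × 3.145) × 0.85 = 5613.3 / 226.44 × 0.85 ≈ 21.1 mL/min
CrCl ≈ 21 mL/min → bracket 10–34 mL/min.
25% of 750 mg = 187.5 mg → 190 mg

190 mg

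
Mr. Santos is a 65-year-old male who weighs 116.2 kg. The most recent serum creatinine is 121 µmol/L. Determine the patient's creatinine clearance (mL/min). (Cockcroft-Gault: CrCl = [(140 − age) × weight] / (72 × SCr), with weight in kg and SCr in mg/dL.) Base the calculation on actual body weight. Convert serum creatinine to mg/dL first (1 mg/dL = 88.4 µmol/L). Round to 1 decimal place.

88.4 mL/min

SCr = 121 / 88.4 = 1.369 mg/dL
CrCl = (140 − 65) × 116.2 / (72 × 1.369) = 8715.0 / 98.57 ≈ 88.4 mL/min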